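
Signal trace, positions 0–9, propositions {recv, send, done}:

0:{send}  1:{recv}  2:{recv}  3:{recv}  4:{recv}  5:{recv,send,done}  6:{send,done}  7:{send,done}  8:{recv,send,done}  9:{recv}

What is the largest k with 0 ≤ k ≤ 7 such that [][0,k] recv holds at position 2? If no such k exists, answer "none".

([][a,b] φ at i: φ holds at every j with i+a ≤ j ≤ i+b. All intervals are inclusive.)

recv must hold from j=2 onward; find where it first fails.
  j=2: holds
  j=3: holds
  j=4: holds
  j=5: holds
  j=6: fails
Holds on [2,5], so largest k = 3.

3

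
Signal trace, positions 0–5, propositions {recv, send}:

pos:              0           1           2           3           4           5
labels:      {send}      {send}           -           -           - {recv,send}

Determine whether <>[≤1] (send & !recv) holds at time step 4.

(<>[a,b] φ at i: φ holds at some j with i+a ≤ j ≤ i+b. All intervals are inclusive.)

No

Check (send & !recv) at each j in [4,5]:
  j=4: false
  j=5: false
No position in the window satisfies it → formula fails.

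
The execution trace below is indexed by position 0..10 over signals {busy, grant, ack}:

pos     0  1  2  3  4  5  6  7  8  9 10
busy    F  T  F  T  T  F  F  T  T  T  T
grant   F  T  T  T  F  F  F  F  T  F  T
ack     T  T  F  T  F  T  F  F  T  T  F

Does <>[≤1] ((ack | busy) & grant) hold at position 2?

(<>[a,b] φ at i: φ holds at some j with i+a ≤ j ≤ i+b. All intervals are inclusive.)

Yes

Check ((ack | busy) & grant) at each j in [2,3]:
  j=2: false
  j=3: true
Found at j=3 → formula holds.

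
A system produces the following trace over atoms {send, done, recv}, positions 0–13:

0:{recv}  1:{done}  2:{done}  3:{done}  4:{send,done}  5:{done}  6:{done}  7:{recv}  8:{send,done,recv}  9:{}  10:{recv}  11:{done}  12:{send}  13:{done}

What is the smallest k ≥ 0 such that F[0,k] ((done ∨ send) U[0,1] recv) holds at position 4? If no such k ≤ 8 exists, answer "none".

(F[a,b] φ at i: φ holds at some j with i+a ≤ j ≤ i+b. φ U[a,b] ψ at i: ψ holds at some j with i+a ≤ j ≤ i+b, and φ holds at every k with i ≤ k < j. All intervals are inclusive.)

2

Scan j = 4,5,… for ((done ∨ send) U[0,1] recv):
  j=4: fails
  j=5: fails
  j=6: holds
First hit at j=6, so smallest k = 6-4 = 2.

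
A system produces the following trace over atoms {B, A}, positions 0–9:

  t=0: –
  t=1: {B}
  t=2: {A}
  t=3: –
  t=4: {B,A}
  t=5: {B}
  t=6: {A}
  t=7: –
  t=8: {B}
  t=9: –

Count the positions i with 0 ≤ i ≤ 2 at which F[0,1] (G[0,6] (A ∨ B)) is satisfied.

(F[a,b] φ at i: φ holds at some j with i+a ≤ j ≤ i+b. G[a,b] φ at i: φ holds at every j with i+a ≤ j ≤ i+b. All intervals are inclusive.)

0

Evaluate at each i in [0,2]:
  i=0: ✗ (none in [0,1])
  i=1: ✗ (none in [1,2])
  i=2: ✗ (none in [2,3])
Positions where it holds: {} → 0.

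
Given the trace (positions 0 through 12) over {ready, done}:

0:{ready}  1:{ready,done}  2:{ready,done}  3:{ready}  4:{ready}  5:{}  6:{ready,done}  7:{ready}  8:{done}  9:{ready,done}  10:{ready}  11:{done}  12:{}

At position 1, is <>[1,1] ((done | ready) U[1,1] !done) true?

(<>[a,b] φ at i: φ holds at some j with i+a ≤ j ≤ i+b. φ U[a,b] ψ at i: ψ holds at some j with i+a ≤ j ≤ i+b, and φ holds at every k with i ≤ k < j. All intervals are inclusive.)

Check ((done | ready) U[1,1] !done) at each j in [2,2]:
  j=2: holds
Found at j=2 → formula holds.

True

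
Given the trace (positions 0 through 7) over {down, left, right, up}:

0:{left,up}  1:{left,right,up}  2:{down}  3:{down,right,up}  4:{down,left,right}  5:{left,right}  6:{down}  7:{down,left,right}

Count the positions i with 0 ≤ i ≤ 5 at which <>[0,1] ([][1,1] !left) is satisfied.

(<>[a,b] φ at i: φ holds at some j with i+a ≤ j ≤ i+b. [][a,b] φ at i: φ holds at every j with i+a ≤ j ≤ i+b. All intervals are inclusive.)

Evaluate at each i in [0,5]:
  i=0: ✓ (witness j=1)
  i=1: ✓ (witness j=1)
  i=2: ✓ (witness j=2)
  i=3: ✗ (none in [3,4])
  i=4: ✓ (witness j=5)
  i=5: ✓ (witness j=5)
Positions where it holds: {0, 1, 2, 4, 5} → 5.

5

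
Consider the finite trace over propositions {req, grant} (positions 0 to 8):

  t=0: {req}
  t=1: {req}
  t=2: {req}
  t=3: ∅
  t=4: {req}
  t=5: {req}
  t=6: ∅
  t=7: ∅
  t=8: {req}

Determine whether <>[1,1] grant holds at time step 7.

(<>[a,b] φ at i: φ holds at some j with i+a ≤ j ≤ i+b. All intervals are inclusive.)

No

Check grant at each j in [8,8]:
  j=8: false
No position in the window satisfies it → formula fails.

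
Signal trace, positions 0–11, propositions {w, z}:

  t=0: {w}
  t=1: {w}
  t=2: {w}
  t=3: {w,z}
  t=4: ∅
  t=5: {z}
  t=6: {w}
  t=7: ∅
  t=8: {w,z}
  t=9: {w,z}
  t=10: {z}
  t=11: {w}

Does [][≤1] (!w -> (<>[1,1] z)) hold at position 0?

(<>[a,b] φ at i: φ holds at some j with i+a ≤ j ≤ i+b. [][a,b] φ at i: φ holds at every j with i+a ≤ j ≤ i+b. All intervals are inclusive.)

Check (!w -> (<>[1,1] z)) at every j in [0,1]:
  j=0: antecedent false → ✓
  j=1: antecedent false → ✓
All positions satisfy it → formula holds.

True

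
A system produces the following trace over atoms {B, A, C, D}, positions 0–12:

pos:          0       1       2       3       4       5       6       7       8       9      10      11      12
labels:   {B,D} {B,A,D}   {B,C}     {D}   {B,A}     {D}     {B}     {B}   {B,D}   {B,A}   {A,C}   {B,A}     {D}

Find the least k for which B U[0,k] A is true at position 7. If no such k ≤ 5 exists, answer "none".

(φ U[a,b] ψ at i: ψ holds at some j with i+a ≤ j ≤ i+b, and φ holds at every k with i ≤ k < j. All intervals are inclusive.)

2

Need earliest j ≥ 7 with A, and B at every k in [7,j-1].
  j=7: rhs fails.
  j=8: rhs fails.
  j=9: rhs holds; lhs holds on [7,8]. k = 2.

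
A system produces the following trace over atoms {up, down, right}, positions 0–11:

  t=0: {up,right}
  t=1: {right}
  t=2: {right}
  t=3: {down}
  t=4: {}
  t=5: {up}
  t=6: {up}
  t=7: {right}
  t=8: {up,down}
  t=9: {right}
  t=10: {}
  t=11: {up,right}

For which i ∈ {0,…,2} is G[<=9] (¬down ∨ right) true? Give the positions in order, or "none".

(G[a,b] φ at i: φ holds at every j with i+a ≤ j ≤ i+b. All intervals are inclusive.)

none

Evaluate at each i in [0,2]:
  i=0: ✗ (fails at j=3)
  i=1: ✗ (fails at j=3)
  i=2: ✗ (fails at j=3)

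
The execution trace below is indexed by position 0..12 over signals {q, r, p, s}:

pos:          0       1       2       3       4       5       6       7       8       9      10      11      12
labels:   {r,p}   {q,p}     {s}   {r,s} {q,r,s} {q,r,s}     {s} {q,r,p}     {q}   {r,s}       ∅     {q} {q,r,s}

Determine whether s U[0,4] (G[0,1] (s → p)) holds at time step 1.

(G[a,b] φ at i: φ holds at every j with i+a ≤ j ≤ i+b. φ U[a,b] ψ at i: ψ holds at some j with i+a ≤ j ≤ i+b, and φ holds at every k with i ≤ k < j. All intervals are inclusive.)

Need some j in [1,5] with G[0,1] (s → p), and s at every k in [1,j-1].
  j=1: G[0,1] (s → p) — fails at 2.
  j=2: G[0,1] (s → p) — fails at 2.
  j=3: G[0,1] (s → p) — fails at 3.
  j=4: G[0,1] (s → p) — fails at 4.
  j=5: G[0,1] (s → p) — fails at 5.
No j in the window works → until fails.

False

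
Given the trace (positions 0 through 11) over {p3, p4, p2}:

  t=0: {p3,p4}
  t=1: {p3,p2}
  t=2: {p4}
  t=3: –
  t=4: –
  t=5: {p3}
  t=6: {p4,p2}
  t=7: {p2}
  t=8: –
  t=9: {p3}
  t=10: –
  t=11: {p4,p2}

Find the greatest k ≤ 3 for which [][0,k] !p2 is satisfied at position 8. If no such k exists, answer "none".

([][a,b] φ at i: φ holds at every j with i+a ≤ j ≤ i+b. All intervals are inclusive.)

2

!p2 must hold from j=8 onward; find where it first fails.
  j=8: holds
  j=9: holds
  j=10: holds
  j=11: fails
Holds on [8,10], so largest k = 2.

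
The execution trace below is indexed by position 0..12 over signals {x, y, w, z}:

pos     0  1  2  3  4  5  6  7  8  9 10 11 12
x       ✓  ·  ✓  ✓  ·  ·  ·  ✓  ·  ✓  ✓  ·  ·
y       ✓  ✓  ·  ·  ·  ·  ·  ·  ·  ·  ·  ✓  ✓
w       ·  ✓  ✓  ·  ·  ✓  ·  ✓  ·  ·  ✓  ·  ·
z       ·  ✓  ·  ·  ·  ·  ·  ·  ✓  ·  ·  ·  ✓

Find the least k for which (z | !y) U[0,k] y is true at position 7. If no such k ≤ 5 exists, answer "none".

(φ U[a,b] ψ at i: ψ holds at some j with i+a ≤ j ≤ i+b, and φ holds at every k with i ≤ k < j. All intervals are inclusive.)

4

Need earliest j ≥ 7 with y, and (z | !y) at every k in [7,j-1].
  j=7: rhs fails.
  j=8: rhs fails.
  j=9: rhs fails.
  j=10: rhs fails.
  j=11: rhs holds; lhs holds on [7,10]. k = 4.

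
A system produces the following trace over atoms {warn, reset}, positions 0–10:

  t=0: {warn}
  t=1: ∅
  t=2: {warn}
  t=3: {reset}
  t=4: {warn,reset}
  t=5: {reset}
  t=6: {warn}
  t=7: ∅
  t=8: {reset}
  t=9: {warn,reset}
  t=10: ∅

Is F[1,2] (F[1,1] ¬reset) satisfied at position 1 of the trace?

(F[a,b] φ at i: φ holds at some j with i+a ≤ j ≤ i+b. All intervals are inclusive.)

False

Check F[1,1] ¬reset at each j in [2,3]:
  j=2: fails (none in [3,3])
  j=3: fails (none in [4,4])
No position in the window satisfies it → formula fails.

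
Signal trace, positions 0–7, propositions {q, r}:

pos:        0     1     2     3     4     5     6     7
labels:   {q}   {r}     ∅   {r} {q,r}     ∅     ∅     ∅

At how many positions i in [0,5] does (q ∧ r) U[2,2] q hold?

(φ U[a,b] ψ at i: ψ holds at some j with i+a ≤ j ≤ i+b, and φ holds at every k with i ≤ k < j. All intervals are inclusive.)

Evaluate at each i in [0,5]:
  i=0: ✗ (no rhs in [2,2])
  i=1: ✗ (no rhs in [3,3])
  i=2: ✗ (lhs fails at k=2 before rhs at j=4)
  i=3: ✗ (no rhs in [5,5])
  i=4: ✗ (no rhs in [6,6])
  i=5: ✗ (no rhs in [7,7])
Positions where it holds: {} → 0.

0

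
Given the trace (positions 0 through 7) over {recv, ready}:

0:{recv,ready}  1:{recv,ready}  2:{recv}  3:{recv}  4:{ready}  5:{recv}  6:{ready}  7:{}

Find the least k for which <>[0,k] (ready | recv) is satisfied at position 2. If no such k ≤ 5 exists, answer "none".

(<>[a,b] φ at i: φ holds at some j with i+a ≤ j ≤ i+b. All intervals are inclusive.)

Scan j = 2,3,… for (ready | recv):
  j=2: holds
First hit at j=2, so smallest k = 2-2 = 0.

0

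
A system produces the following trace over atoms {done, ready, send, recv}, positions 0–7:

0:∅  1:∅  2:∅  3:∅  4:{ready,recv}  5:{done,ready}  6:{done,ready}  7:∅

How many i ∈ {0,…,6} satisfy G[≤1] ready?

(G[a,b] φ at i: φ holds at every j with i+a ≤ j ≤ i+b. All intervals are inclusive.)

2

Evaluate at each i in [0,6]:
  i=0: ✗ (fails at j=0)
  i=1: ✗ (fails at j=1)
  i=2: ✗ (fails at j=2)
  i=3: ✗ (fails at j=3)
  i=4: ✓ (all of [4,5])
  i=5: ✓ (all of [5,6])
  i=6: ✗ (fails at j=7)
Positions where it holds: {4, 5} → 2.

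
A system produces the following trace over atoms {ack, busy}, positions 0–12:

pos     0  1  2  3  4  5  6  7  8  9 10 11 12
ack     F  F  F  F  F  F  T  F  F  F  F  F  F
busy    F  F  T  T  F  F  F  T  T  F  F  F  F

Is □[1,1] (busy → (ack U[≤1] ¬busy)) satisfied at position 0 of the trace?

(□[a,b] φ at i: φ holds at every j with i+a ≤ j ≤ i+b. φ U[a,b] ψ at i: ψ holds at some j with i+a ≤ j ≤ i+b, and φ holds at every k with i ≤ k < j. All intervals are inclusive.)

Yes

Check (busy → (ack U[≤1] ¬busy)) at every j in [1,1]:
  j=1: antecedent false → ✓
All positions satisfy it → formula holds.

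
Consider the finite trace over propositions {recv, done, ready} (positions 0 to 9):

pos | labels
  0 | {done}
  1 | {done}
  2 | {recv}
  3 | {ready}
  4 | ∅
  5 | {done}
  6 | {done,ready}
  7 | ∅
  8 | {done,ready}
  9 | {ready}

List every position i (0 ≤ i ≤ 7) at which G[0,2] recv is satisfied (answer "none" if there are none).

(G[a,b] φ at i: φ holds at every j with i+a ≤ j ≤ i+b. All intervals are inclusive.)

Evaluate at each i in [0,7]:
  i=0: ✗ (fails at j=0)
  i=1: ✗ (fails at j=1)
  i=2: ✗ (fails at j=3)
  i=3: ✗ (fails at j=3)
  i=4: ✗ (fails at j=4)
  i=5: ✗ (fails at j=5)
  i=6: ✗ (fails at j=6)
  i=7: ✗ (fails at j=7)

none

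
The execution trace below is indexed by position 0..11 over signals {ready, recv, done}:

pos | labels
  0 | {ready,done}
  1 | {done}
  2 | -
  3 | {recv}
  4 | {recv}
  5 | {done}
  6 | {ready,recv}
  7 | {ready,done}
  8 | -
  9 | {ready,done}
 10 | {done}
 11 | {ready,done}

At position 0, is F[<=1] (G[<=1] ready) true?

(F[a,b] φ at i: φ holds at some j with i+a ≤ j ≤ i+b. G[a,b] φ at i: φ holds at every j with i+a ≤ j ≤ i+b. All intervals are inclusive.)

Check G[<=1] ready at each j in [0,1]:
  j=0: fails at 1
  j=1: fails at 1
No position in the window satisfies it → formula fails.

False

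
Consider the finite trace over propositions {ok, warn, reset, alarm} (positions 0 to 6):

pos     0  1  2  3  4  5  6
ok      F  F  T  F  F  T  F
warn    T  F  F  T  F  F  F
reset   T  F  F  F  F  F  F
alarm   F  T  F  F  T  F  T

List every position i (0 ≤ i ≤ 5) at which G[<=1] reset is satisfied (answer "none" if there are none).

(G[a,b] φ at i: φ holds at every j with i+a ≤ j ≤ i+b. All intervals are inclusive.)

none

Evaluate at each i in [0,5]:
  i=0: ✗ (fails at j=1)
  i=1: ✗ (fails at j=1)
  i=2: ✗ (fails at j=2)
  i=3: ✗ (fails at j=3)
  i=4: ✗ (fails at j=4)
  i=5: ✗ (fails at j=5)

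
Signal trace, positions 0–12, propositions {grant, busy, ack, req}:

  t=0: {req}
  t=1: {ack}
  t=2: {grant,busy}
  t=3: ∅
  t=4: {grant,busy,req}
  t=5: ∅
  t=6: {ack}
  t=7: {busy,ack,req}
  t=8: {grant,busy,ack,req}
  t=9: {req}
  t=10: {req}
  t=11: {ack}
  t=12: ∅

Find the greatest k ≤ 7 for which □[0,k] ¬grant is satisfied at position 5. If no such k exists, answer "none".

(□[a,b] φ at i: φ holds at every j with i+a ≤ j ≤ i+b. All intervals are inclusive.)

¬grant must hold from j=5 onward; find where it first fails.
  j=5: holds
  j=6: holds
  j=7: holds
  j=8: fails
Holds on [5,7], so largest k = 2.

2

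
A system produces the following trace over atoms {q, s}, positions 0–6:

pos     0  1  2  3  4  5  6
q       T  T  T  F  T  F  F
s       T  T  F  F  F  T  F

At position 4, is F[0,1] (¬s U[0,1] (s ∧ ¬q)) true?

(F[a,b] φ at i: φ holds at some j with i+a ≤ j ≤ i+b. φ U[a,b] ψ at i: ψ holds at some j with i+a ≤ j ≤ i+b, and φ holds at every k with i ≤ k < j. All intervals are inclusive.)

Yes

Check (¬s U[0,1] (s ∧ ¬q)) at each j in [4,5]:
  j=4: holds
  j=5: holds
Found at j=4 → formula holds.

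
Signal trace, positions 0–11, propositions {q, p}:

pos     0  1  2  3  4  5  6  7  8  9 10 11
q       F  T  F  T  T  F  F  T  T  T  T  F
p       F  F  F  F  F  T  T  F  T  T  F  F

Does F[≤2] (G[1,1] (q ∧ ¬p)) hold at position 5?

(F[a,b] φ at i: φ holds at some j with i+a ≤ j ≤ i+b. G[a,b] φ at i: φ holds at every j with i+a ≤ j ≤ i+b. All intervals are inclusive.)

True

Check G[1,1] (q ∧ ¬p) at each j in [5,7]:
  j=5: fails at 6
  j=6: holds on [7,7]
  j=7: fails at 8
Found at j=6 → formula holds.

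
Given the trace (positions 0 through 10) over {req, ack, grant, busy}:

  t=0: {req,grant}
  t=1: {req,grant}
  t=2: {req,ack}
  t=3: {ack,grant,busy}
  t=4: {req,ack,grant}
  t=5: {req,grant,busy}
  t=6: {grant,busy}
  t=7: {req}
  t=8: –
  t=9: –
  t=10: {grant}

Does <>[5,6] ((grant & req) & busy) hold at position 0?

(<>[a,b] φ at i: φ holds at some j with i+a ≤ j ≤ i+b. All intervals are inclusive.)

Holds

Check ((grant & req) & busy) at each j in [5,6]:
  j=5: true
  j=6: false
Found at j=5 → formula holds.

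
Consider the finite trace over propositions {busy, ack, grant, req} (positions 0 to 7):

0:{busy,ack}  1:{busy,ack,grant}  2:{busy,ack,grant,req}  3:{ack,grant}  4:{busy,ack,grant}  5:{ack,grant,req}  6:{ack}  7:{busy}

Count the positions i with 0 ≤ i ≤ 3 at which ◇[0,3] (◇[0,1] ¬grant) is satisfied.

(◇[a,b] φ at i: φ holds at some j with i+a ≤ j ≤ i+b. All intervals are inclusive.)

Evaluate at each i in [0,3]:
  i=0: ✓ (witness j=0)
  i=1: ✗ (none in [1,4])
  i=2: ✓ (witness j=5)
  i=3: ✓ (witness j=5)
Positions where it holds: {0, 2, 3} → 3.

3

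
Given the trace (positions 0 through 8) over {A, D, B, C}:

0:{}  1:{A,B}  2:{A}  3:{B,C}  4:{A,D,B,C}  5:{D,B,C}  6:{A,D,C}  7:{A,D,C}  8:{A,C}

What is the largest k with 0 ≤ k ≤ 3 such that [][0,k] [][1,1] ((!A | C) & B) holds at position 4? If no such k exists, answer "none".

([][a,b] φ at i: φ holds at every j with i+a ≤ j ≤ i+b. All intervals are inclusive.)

[][1,1] ((!A | C) & B) must hold from j=4 onward; find where it first fails.
  j=4: holds
  j=5: fails
Holds on [4,4], so largest k = 0.

0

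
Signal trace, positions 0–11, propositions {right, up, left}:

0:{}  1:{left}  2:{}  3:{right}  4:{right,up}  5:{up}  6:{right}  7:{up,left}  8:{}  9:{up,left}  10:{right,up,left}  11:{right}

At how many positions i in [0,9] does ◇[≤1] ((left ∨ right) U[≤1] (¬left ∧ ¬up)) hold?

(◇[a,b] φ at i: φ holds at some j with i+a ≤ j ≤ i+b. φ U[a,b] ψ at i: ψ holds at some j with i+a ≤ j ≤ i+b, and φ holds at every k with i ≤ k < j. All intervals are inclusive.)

9

Evaluate at each i in [0,9]:
  i=0: ✓ (witness j=0)
  i=1: ✓ (witness j=1)
  i=2: ✓ (witness j=2)
  i=3: ✓ (witness j=3)
  i=4: ✗ (none in [4,5])
  i=5: ✓ (witness j=6)
  i=6: ✓ (witness j=6)
  i=7: ✓ (witness j=7)
  i=8: ✓ (witness j=8)
  i=9: ✓ (witness j=10)
Positions where it holds: {0, 1, 2, 3, 5, 6, 7, 8, 9} → 9.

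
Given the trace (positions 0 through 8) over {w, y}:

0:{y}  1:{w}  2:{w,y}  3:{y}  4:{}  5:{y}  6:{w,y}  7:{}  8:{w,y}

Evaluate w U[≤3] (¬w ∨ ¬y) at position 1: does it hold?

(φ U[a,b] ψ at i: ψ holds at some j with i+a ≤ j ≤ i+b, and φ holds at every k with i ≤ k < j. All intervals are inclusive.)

Yes

Need some j in [1,4] with (¬w ∨ ¬y), and w at every k in [1,j-1].
  j=1: (¬w ∨ ¬y) holds; no prefix to check → satisfied.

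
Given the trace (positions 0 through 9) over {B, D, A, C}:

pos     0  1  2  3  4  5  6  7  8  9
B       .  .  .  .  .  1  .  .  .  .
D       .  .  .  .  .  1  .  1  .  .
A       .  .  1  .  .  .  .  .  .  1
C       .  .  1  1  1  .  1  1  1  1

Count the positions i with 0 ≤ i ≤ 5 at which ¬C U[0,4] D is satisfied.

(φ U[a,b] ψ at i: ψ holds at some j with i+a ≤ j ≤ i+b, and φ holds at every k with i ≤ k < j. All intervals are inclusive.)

1

Evaluate at each i in [0,5]:
  i=0: ✗ (no rhs in [0,4])
  i=1: ✗ (lhs fails at k=2 before rhs at j=5)
  i=2: ✗ (lhs fails at k=2 before rhs at j=5)
  i=3: ✗ (lhs fails at k=3 before rhs at j=5)
  i=4: ✗ (lhs fails at k=4 before rhs at j=5)
  i=5: ✓ (rhs at j=5)
Positions where it holds: {5} → 1.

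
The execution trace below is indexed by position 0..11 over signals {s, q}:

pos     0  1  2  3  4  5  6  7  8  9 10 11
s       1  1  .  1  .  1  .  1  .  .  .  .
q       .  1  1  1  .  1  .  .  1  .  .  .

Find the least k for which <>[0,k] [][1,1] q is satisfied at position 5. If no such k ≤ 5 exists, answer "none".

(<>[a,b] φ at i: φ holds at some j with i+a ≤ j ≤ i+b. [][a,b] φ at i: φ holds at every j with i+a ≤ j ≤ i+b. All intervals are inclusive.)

2

Scan j = 5,6,… for [][1,1] q:
  j=5: fails
  j=6: fails
  j=7: holds
First hit at j=7, so smallest k = 7-5 = 2.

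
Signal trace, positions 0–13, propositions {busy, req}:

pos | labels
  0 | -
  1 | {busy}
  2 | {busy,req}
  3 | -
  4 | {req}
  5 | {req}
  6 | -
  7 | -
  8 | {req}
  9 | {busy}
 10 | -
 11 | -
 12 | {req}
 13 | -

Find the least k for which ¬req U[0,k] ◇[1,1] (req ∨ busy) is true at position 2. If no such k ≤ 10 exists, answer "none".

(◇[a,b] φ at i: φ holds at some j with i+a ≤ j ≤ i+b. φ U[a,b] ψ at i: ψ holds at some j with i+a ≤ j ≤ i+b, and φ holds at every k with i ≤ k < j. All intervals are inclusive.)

Need earliest j ≥ 2 with ◇[1,1] (req ∨ busy), and ¬req at every k in [2,j-1].
  j=2: rhs fails.
  j=3: rhs holds but lhs fails at k=2.
  j=4: rhs holds but lhs fails at k=2.
  j=5: rhs fails.
  j=6: rhs fails.
  j=7: rhs holds but lhs fails at k=2.
  j=8: rhs holds but lhs fails at k=2.
  j=9: rhs fails.
  j=10: rhs fails.
  j=11: rhs holds but lhs fails at k=2.
  j=12: rhs fails.
No witness within the range → none.

none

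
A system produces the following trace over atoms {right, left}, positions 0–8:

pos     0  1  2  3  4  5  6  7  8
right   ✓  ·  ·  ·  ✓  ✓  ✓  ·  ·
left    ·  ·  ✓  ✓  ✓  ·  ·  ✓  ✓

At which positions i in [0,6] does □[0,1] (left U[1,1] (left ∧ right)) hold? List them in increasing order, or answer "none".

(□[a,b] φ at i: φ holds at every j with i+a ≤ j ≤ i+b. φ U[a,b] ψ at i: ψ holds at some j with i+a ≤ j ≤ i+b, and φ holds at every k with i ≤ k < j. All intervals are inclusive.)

none

Evaluate at each i in [0,6]:
  i=0: ✗ (fails at j=0)
  i=1: ✗ (fails at j=1)
  i=2: ✗ (fails at j=2)
  i=3: ✗ (fails at j=4)
  i=4: ✗ (fails at j=4)
  i=5: ✗ (fails at j=5)
  i=6: ✗ (fails at j=6)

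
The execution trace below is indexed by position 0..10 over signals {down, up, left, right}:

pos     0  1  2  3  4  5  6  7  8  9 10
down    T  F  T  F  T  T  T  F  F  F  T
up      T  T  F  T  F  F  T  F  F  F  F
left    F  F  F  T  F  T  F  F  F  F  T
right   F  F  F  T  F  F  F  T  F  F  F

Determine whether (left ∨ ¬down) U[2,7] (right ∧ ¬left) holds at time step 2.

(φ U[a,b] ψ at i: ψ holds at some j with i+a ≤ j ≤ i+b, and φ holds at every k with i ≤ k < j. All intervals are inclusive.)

Need some j in [4,9] with (right ∧ ¬left), and (left ∨ ¬down) at every k in [2,j-1].
  j=4: (right ∧ ¬left) false.
  j=5: (right ∧ ¬left) false.
  j=6: (right ∧ ¬left) false.
  j=7: (right ∧ ¬left) holds, but (left ∨ ¬down) fails at k=2 → not this j.
  j=8: (right ∧ ¬left) false.
  j=9: (right ∧ ¬left) false.
No j in the window works → until fails.

False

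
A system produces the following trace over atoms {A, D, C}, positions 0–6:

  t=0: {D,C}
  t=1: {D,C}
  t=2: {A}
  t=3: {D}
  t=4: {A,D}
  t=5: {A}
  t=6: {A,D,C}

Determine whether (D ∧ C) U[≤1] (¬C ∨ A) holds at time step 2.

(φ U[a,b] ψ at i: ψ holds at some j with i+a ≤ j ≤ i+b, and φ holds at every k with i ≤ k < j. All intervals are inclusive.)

Need some j in [2,3] with (¬C ∨ A), and (D ∧ C) at every k in [2,j-1].
  j=2: (¬C ∨ A) holds; no prefix to check → satisfied.

True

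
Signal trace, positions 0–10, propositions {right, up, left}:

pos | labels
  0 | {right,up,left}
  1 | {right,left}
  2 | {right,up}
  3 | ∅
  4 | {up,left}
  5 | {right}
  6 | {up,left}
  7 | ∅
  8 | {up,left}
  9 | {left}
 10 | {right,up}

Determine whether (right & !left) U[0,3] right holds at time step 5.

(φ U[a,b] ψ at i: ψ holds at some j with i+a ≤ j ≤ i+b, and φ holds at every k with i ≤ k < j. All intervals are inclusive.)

Need some j in [5,8] with right, and (right & !left) at every k in [5,j-1].
  j=5: right holds; no prefix to check → satisfied.

Yes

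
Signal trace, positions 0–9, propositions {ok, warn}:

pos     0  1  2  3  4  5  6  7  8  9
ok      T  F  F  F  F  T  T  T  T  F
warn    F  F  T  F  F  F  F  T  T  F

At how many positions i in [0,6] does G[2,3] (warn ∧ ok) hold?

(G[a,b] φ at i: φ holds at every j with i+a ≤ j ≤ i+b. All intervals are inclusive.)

1

Evaluate at each i in [0,6]:
  i=0: ✗ (fails at j=2)
  i=1: ✗ (fails at j=3)
  i=2: ✗ (fails at j=4)
  i=3: ✗ (fails at j=5)
  i=4: ✗ (fails at j=6)
  i=5: ✓ (all of [7,8])
  i=6: ✗ (fails at j=9)
Positions where it holds: {5} → 1.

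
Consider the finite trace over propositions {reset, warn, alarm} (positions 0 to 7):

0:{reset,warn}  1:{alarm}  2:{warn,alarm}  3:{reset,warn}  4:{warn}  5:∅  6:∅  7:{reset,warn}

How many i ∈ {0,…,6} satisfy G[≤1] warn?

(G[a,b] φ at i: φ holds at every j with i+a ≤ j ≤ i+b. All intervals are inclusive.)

Evaluate at each i in [0,6]:
  i=0: ✗ (fails at j=1)
  i=1: ✗ (fails at j=1)
  i=2: ✓ (all of [2,3])
  i=3: ✓ (all of [3,4])
  i=4: ✗ (fails at j=5)
  i=5: ✗ (fails at j=5)
  i=6: ✗ (fails at j=6)
Positions where it holds: {2, 3} → 2.

2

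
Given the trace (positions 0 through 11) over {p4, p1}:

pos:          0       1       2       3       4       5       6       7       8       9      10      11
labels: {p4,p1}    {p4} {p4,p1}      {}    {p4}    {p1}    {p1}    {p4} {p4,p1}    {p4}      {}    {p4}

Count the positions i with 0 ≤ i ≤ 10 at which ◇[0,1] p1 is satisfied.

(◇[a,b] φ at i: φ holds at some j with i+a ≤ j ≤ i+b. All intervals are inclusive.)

8

Evaluate at each i in [0,10]:
  i=0: ✓ (witness j=0)
  i=1: ✓ (witness j=2)
  i=2: ✓ (witness j=2)
  i=3: ✗ (none in [3,4])
  i=4: ✓ (witness j=5)
  i=5: ✓ (witness j=5)
  i=6: ✓ (witness j=6)
  i=7: ✓ (witness j=8)
  i=8: ✓ (witness j=8)
  i=9: ✗ (none in [9,10])
  i=10: ✗ (none in [10,11])
Positions where it holds: {0, 1, 2, 4, 5, 6, 7, 8} → 8.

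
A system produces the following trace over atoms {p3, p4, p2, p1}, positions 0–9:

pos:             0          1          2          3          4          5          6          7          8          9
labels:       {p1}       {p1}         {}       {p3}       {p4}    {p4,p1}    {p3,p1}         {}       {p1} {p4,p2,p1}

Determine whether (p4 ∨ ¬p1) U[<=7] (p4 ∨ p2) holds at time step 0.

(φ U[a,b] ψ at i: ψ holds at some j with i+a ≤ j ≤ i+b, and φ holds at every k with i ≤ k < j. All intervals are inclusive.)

False

Need some j in [0,7] with (p4 ∨ p2), and (p4 ∨ ¬p1) at every k in [0,j-1].
  j=0: (p4 ∨ p2) false.
  j=1: (p4 ∨ p2) false.
  j=2: (p4 ∨ p2) false.
  j=3: (p4 ∨ p2) false.
  j=4: (p4 ∨ p2) holds, but (p4 ∨ ¬p1) fails at k=0 → not this j.
  j=5: (p4 ∨ p2) holds, but (p4 ∨ ¬p1) fails at k=0 → not this j.
  j=6: (p4 ∨ p2) false.
  j=7: (p4 ∨ p2) false.
No j in the window works → until fails.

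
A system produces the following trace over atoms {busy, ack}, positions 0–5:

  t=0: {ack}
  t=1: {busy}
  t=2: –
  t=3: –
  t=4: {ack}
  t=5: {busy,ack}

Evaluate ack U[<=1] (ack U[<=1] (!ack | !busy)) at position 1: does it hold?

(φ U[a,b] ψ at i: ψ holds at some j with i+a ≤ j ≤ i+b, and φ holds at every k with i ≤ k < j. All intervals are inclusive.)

Need some j in [1,2] with (ack U[<=1] (!ack | !busy)), and ack at every k in [1,j-1].
  j=1: (ack U[<=1] (!ack | !busy)) holds; no prefix to check → satisfied.

Yes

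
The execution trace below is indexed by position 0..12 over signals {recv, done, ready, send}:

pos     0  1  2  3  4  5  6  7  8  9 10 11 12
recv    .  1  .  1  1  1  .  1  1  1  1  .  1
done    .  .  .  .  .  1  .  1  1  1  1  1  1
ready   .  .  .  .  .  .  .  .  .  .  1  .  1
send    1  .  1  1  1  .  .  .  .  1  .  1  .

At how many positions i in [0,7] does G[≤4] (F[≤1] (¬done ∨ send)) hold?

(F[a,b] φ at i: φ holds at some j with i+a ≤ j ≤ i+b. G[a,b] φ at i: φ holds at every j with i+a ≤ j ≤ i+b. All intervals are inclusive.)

3

Evaluate at each i in [0,7]:
  i=0: ✓ (all of [0,4])
  i=1: ✓ (all of [1,5])
  i=2: ✓ (all of [2,6])
  i=3: ✗ (fails at j=7)
  i=4: ✗ (fails at j=7)
  i=5: ✗ (fails at j=7)
  i=6: ✗ (fails at j=7)
  i=7: ✗ (fails at j=7)
Positions where it holds: {0, 1, 2} → 3.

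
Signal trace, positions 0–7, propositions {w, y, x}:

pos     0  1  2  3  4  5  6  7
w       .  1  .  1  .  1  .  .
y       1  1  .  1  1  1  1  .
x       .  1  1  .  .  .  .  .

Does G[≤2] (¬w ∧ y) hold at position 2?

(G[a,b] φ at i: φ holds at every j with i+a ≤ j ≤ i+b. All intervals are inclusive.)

Check (¬w ∧ y) at every j in [2,4]:
  j=2: false
  j=3: false
  j=4: true
Fails at j=2 → formula fails.

Does not hold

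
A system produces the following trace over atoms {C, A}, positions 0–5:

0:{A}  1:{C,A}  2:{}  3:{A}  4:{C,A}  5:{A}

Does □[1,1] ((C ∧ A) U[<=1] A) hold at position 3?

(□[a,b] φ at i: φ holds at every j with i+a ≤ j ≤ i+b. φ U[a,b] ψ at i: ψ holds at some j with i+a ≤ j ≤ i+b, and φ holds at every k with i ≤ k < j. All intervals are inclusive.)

Holds

Check ((C ∧ A) U[<=1] A) at every j in [4,4]:
  j=4: holds
All positions satisfy it → formula holds.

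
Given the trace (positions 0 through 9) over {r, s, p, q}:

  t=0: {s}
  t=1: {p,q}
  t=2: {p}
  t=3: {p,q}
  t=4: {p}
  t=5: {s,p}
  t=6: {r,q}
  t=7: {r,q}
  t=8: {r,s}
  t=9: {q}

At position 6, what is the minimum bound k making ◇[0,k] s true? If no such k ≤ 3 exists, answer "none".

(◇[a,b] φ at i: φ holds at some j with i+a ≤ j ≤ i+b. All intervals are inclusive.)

Scan j = 6,7,… for s:
  j=6: fails
  j=7: fails
  j=8: holds
First hit at j=8, so smallest k = 8-6 = 2.

2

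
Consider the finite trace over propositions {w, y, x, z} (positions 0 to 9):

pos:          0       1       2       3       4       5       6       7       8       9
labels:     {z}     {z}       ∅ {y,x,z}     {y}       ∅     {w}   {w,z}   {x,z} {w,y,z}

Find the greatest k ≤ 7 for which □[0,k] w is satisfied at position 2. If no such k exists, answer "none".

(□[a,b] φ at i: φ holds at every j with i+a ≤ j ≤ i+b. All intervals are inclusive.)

w must hold from j=2 onward; find where it first fails.
  j=2: fails → no k works.

none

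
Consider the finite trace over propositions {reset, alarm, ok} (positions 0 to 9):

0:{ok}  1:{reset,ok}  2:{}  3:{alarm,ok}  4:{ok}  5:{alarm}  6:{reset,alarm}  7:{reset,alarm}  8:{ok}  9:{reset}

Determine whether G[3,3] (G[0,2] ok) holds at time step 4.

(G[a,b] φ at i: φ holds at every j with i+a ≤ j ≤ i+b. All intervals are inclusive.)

Does not hold

Check G[0,2] ok at every j in [7,7]:
  j=7: fails at 7
Fails at j=7 → formula fails.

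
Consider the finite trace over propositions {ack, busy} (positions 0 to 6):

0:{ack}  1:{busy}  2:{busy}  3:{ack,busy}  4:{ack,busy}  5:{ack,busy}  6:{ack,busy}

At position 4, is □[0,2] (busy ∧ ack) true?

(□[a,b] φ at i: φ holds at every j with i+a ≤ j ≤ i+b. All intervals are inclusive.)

True

Check (busy ∧ ack) at every j in [4,6]:
  j=4: true
  j=5: true
  j=6: true
All positions satisfy it → formula holds.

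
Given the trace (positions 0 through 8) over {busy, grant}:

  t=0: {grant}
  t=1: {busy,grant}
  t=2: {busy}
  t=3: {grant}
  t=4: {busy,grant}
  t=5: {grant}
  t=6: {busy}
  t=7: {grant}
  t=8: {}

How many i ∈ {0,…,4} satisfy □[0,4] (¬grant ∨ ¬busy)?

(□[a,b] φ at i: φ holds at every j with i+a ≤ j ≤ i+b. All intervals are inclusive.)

Evaluate at each i in [0,4]:
  i=0: ✗ (fails at j=1)
  i=1: ✗ (fails at j=1)
  i=2: ✗ (fails at j=4)
  i=3: ✗ (fails at j=4)
  i=4: ✗ (fails at j=4)
Positions where it holds: {} → 0.

0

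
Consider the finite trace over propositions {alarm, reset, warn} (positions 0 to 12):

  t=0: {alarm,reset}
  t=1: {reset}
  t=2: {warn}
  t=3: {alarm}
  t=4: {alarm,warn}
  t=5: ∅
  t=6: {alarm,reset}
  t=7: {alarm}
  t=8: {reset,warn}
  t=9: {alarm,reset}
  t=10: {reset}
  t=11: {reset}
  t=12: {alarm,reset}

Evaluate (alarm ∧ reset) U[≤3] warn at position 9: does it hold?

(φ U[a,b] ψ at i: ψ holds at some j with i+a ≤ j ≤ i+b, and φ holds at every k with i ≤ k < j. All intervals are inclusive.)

Need some j in [9,12] with warn, and (alarm ∧ reset) at every k in [9,j-1].
  j=9: warn false.
  j=10: warn false.
  j=11: warn false.
  j=12: warn false.
No j in the window works → until fails.

False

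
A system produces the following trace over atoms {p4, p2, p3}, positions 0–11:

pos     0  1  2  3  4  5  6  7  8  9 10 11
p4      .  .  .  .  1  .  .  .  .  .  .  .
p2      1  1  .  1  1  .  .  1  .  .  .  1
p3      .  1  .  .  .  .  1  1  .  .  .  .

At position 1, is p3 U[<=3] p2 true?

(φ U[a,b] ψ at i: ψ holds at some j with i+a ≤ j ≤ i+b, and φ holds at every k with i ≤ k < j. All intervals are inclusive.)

Need some j in [1,4] with p2, and p3 at every k in [1,j-1].
  j=1: p2 holds; no prefix to check → satisfied.

Yes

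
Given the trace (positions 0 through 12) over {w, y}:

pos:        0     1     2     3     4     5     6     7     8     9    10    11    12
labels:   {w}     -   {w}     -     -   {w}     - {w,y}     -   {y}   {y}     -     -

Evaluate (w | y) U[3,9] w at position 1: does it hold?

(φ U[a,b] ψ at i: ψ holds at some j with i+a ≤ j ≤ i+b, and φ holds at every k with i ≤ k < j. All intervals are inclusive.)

Need some j in [4,10] with w, and (w | y) at every k in [1,j-1].
  j=4: w false.
  j=5: w holds, but (w | y) fails at k=1 → not this j.
  j=6: w false.
  j=7: w holds, but (w | y) fails at k=1 → not this j.
  j=8: w false.
  j=9: w false.
  j=10: w false.
No j in the window works → until fails.

False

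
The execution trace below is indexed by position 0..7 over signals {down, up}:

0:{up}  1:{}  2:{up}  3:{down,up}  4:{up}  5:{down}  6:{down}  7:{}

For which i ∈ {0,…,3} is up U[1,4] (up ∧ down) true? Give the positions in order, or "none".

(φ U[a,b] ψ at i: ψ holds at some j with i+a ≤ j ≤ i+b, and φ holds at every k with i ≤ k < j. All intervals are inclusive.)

Evaluate at each i in [0,3]:
  i=0: ✗ (lhs fails at k=1 before rhs at j=3)
  i=1: ✗ (lhs fails at k=1 before rhs at j=3)
  i=2: ✓ (rhs at j=3; lhs holds on [2,2])
  i=3: ✗ (no rhs in [4,7])

2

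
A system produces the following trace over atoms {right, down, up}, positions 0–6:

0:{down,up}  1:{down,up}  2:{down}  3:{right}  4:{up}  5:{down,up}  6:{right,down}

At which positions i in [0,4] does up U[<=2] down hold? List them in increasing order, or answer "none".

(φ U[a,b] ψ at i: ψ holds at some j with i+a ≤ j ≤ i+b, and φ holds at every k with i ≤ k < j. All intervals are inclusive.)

0, 1, 2, 4

Evaluate at each i in [0,4]:
  i=0: ✓ (rhs at j=0)
  i=1: ✓ (rhs at j=1)
  i=2: ✓ (rhs at j=2)
  i=3: ✗ (lhs fails at k=3 before rhs at j=5)
  i=4: ✓ (rhs at j=5; lhs holds on [4,4])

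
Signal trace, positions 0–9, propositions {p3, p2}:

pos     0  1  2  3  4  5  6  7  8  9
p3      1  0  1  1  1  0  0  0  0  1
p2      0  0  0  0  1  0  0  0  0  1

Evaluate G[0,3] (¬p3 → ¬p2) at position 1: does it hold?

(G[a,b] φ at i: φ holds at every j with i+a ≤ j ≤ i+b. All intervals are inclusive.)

Check (¬p3 → ¬p2) at every j in [1,4]:
  j=1: antecedent true; consequent true → ✓
  j=2: antecedent false → ✓
  j=3: antecedent false → ✓
  j=4: antecedent false → ✓
All positions satisfy it → formula holds.

Holds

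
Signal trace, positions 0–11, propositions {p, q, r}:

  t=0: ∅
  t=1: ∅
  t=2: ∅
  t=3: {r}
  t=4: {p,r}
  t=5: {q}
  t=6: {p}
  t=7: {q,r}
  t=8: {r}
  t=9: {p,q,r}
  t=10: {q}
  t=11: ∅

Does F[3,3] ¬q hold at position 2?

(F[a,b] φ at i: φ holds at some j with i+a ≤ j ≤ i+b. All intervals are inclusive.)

False

Check ¬q at each j in [5,5]:
  j=5: false
No position in the window satisfies it → formula fails.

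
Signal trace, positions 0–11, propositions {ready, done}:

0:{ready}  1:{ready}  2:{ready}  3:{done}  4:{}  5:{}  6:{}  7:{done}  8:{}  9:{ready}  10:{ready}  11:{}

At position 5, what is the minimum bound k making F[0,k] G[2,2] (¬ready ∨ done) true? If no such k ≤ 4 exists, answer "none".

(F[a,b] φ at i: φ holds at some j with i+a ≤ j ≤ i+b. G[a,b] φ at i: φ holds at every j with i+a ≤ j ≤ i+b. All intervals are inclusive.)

Scan j = 5,6,… for G[2,2] (¬ready ∨ done):
  j=5: holds
First hit at j=5, so smallest k = 5-5 = 0.

0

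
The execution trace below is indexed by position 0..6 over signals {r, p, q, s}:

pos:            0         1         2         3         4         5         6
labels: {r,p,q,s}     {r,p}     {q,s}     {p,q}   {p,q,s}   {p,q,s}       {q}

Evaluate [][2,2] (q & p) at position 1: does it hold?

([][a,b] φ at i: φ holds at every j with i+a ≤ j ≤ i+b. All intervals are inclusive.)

Holds

Check (q & p) at every j in [3,3]:
  j=3: true
All positions satisfy it → formula holds.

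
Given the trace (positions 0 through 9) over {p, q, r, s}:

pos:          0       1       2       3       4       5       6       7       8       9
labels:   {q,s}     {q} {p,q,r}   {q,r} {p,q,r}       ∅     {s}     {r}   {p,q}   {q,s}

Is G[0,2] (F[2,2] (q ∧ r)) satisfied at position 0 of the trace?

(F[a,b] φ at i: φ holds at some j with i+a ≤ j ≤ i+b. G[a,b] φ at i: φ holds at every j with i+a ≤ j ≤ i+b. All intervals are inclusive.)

Holds

Check F[2,2] (q ∧ r) at every j in [0,2]:
  j=0: holds (witness at 2)
  j=1: holds (witness at 3)
  j=2: holds (witness at 4)
All positions satisfy it → formula holds.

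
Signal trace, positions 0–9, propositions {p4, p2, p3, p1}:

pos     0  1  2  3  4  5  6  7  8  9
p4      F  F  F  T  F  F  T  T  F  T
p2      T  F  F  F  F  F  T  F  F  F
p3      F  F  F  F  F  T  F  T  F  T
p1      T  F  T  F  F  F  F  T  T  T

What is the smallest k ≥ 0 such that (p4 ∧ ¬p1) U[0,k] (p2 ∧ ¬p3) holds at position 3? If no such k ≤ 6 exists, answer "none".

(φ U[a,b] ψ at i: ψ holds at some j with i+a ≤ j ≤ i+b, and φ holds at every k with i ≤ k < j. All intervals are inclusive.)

Need earliest j ≥ 3 with (p2 ∧ ¬p3), and (p4 ∧ ¬p1) at every k in [3,j-1].
  j=3: rhs fails.
  j=4: rhs fails.
  j=5: rhs fails.
  j=6: rhs holds but lhs fails at k=4.
  j=7: rhs fails.
  j=8: rhs fails.
  j=9: rhs fails.
No witness within the range → none.

none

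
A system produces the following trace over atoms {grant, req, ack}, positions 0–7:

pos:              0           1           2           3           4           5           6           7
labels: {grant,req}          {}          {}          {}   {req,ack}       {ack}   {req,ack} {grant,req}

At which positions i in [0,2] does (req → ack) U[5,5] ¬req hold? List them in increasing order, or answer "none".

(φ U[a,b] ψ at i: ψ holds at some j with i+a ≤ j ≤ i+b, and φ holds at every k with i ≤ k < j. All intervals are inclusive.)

Evaluate at each i in [0,2]:
  i=0: ✗ (lhs fails at k=0 before rhs at j=5)
  i=1: ✗ (no rhs in [6,6])
  i=2: ✗ (no rhs in [7,7])

none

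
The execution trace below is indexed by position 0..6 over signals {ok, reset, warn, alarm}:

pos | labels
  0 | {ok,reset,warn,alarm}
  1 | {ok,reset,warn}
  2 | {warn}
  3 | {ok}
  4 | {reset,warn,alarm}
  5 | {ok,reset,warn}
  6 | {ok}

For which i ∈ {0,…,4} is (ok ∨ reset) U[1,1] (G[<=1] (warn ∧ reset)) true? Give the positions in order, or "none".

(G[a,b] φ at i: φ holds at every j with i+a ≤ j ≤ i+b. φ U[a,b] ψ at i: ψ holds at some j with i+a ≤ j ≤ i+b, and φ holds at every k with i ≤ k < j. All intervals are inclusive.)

Evaluate at each i in [0,4]:
  i=0: ✗ (no rhs in [1,1])
  i=1: ✗ (no rhs in [2,2])
  i=2: ✗ (no rhs in [3,3])
  i=3: ✓ (rhs at j=4; lhs holds on [3,3])
  i=4: ✗ (no rhs in [5,5])

3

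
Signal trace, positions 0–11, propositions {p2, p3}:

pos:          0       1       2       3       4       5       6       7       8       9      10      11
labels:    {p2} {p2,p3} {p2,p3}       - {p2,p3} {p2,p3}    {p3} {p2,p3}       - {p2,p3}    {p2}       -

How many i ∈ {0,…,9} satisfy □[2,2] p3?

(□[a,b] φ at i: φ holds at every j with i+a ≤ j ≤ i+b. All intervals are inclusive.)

6

Evaluate at each i in [0,9]:
  i=0: ✓ (all of [2,2])
  i=1: ✗ (fails at j=3)
  i=2: ✓ (all of [4,4])
  i=3: ✓ (all of [5,5])
  i=4: ✓ (all of [6,6])
  i=5: ✓ (all of [7,7])
  i=6: ✗ (fails at j=8)
  i=7: ✓ (all of [9,9])
  i=8: ✗ (fails at j=10)
  i=9: ✗ (fails at j=11)
Positions where it holds: {0, 2, 3, 4, 5, 7} → 6.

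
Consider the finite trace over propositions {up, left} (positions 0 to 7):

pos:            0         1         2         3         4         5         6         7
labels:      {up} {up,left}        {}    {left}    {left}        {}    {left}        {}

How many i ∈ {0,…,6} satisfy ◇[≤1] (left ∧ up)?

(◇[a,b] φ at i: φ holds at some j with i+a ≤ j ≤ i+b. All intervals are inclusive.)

2

Evaluate at each i in [0,6]:
  i=0: ✓ (witness j=1)
  i=1: ✓ (witness j=1)
  i=2: ✗ (none in [2,3])
  i=3: ✗ (none in [3,4])
  i=4: ✗ (none in [4,5])
  i=5: ✗ (none in [5,6])
  i=6: ✗ (none in [6,7])
Positions where it holds: {0, 1} → 2.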